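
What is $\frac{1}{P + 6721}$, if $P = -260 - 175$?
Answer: $\frac{1}{6286} \approx 0.00015908$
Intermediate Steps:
$P = -435$
$\frac{1}{P + 6721} = \frac{1}{-435 + 6721} = \frac{1}{6286}$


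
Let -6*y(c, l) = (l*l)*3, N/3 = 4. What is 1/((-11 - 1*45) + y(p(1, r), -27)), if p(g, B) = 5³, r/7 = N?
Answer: -2/841 ≈ -0.0023781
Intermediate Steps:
N = 12 (N = 3*4 = 12)
r = 84 (r = 7*12 = 84)
p(g, B) = 125
y(c, l) = -l²/2 (y(c, l) = -l*l*3/6 = -l²*3/6 = -l²/2)
1/((-11 - 1*45) + y(p(1, r), -27)) = 1/((-11 - 1*45) - ½*(-27)²) = 1/((-11 - 45) - ½*729) = 1/(-56 - 729/2) = 1/(-841/2) = -2/841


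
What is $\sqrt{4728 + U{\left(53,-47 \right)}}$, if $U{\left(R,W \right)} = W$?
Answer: $\sqrt{4681} \approx 68.418$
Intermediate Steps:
$\sqrt{4728 + U{\left(53,-47 \right)}} = \sqrt{4728 - 47} = \sqrt{4681}$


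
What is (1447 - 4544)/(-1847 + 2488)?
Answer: -3097/641 ≈ -4.8315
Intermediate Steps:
(1447 - 4544)/(-1847 + 2488) = -3097/641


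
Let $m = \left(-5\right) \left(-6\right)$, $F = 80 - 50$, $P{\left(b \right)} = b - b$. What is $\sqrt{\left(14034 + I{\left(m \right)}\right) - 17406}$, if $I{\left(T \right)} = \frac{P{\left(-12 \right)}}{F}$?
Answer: $2 i \sqrt{843} \approx 58.069 i$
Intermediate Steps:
$P{\left(b \right)} = 0$
$F = 30$ ($F = 80 - 50 = 30$)
$m = 30$
$I{\left(T \right)} = 0$ ($I{\left(T \right)} = \frac{0}{30} = 0 \cdot \frac{1}{30} = 0$)
$\sqrt{\left(14034 + I{\left(m \right)}\right) - 17406} = \sqrt{\left(14034 + 0\right) - 17406} = \sqrt{14034 - 17406} = \sqrt{-3372} = 2 i \sqrt{843}$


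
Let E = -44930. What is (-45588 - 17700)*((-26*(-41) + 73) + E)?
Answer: 2771444808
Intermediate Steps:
(-45588 - 17700)*((-26*(-41) + 73) + E) = (-45588 - 17700)*((-26*(-41) + 73) - 44930) = -63288*((1066 + 73) - 44930) = -63288*(1139 - 44930) = -63288*(-43791) = 2771444808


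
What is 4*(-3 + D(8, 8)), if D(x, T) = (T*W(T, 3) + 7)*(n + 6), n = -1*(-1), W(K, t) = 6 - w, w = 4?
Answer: 632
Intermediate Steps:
W(K, t) = 2 (W(K, t) = 6 - 1*4 = 6 - 4 = 2)
n = 1
D(x, T) = 49 + 14*T (D(x, T) = (T*2 + 7)*(1 + 6) = (2*T + 7)*7 = (7 + 2*T)*7 = 49 + 14*T)
4*(-3 + D(8, 8)) = 4*(-3 + (49 + 14*8)) = 4*(-3 + (49 + 112)) = 4*(-3 + 161) = 4*158 = 632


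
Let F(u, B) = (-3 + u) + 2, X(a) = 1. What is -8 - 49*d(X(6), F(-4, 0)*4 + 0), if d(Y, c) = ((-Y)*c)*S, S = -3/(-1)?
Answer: -2948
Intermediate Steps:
S = 3 (S = -3*(-1) = 3)
F(u, B) = -1 + u
d(Y, c) = -3*Y*c (d(Y, c) = ((-Y)*c)*3 = -Y*c*3 = -3*Y*c)
-8 - 49*d(X(6), F(-4, 0)*4 + 0) = -8 - (-147)*((-1 - 4)*4 + 0) = -8 - (-147)*(-5*4 + 0) = -8 - (-147)*(-20 + 0) = -8 - (-147)*(-20) = -8 - 49*60 = -8 - 2940 = -2948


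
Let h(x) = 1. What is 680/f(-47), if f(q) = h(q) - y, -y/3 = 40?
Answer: 680/121 ≈ 5.6198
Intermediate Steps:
y = -120 (y = -3*40 = -120)
f(q) = 121 (f(q) = 1 - 1*(-120) = 1 + 120 = 121)
680/f(-47) = 680/121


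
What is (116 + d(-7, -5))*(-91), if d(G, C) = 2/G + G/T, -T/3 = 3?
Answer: -95407/9 ≈ -10601.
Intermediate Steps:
T = -9 (T = -3*3 = -9)
d(G, C) = 2/G - G/9 (d(G, C) = 2/G + G/(-9) = 2/G + G*(-⅑) = 2/G - G/9)
(116 + d(-7, -5))*(-91) = (116 + (2/(-7) - ⅑*(-7)))*(-91) = (116 + (2*(-⅐) + 7/9))*(-91) = (116 + (-2/7 + 7/9))*(-91) = (116 + 31/63)*(-91) = (7339/63)*(-91) = -95407/9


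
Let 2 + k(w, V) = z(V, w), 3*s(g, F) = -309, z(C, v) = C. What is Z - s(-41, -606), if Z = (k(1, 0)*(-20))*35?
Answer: 1503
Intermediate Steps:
s(g, F) = -103 (s(g, F) = (⅓)*(-309) = -103)
k(w, V) = -2 + V
Z = 1400 (Z = ((-2 + 0)*(-20))*35 = -2*(-20)*35 = 40*35 = 1400)
Z - s(-41, -606) = 1400 - 1*(-103) = 1400 + 103 = 1503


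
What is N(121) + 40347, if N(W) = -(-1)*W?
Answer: 40468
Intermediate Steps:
N(W) = W
N(121) + 40347 = 121 + 40347 = 40468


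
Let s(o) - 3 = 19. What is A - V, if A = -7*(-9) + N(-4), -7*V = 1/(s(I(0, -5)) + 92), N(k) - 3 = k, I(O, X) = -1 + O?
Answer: 49477/798 ≈ 62.001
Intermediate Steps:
s(o) = 22 (s(o) = 3 + 19 = 22)
N(k) = 3 + k
V = -1/798 (V = -1/(7*(22 + 92)) = -⅐/114 = -⅐*1/114 = -1/798 ≈ -0.0012531)
A = 62 (A = -7*(-9) + (3 - 4) = 63 - 1 = 62)
A - V = 62 - 1*(-1/798) = 62 + 1/798 = 49477/798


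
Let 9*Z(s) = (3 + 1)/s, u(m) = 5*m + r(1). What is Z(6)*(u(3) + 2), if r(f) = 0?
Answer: 34/27 ≈ 1.2593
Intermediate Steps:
u(m) = 5*m (u(m) = 5*m + 0 = 5*m)
Z(s) = 4/(9*s) (Z(s) = ((3 + 1)/s)/9 = (4/s)/9 = 4/(9*s))
Z(6)*(u(3) + 2) = ((4/9)/6)*(5*3 + 2) = ((4/9)*(1/6))*(15 + 2) = (2/27)*17 = 34/27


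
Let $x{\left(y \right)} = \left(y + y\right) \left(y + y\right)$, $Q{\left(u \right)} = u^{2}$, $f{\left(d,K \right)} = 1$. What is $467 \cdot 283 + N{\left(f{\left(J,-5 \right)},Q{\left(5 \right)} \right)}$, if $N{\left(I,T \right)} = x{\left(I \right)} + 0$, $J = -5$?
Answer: $132165$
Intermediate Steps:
$x{\left(y \right)} = 4 y^{2}$ ($x{\left(y \right)} = 2 y 2 y = 4 y^{2}$)
$N{\left(I,T \right)} = 4 I^{2}$ ($N{\left(I,T \right)} = 4 I^{2} + 0 = 4 I^{2}$)
$467 \cdot 283 + N{\left(f{\left(J,-5 \right)},Q{\left(5 \right)} \right)} = 467 \cdot 283 + 4 \cdot 1^{2} = 132161 + 4 \cdot 1 = 132161 + 4 = 132165$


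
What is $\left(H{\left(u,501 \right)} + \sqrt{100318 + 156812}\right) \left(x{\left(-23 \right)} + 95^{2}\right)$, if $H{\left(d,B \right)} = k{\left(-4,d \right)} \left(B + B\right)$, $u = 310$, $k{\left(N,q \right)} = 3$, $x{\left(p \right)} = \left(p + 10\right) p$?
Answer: $28027944 + 27972 \sqrt{28570} \approx 3.2756 \cdot 10^{7}$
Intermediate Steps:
$x{\left(p \right)} = p \left(10 + p\right)$ ($x{\left(p \right)} = \left(10 + p\right) p = p \left(10 + p\right)$)
$H{\left(d,B \right)} = 6 B$ ($H{\left(d,B \right)} = 3 \left(B + B\right) = 3 \cdot 2 B = 6 B$)
$\left(H{\left(u,501 \right)} + \sqrt{100318 + 156812}\right) \left(x{\left(-23 \right)} + 95^{2}\right) = \left(6 \cdot 501 + \sqrt{100318 + 156812}\right) \left(- 23 \left(10 - 23\right) + 95^{2}\right) = \left(3006 + \sqrt{257130}\right) \left(\left(-23\right) \left(-13\right) + 9025\right) = \left(3006 + 3 \sqrt{28570}\right) \left(299 + 9025\right) = \left(3006 + 3 \sqrt{28570}\right) 9324 = 28027944 + 27972 \sqrt{28570}$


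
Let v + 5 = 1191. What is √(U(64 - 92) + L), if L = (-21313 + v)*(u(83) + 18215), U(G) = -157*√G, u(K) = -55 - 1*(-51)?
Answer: √(-366532797 - 314*I*√7) ≈ 0.e-2 - 19145.0*I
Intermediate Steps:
u(K) = -4 (u(K) = -55 + 51 = -4)
v = 1186 (v = -5 + 1191 = 1186)
L = -366532797 (L = (-21313 + 1186)*(-4 + 18215) = -20127*18211 = -366532797)
√(U(64 - 92) + L) = √(-157*√(64 - 92) - 366532797) = √(-314*I*√7 - 366532797) = √(-366532797 - 314*I*√7)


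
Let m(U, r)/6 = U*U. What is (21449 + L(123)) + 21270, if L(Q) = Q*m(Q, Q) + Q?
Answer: 11208044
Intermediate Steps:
m(U, r) = 6*U**2 (m(U, r) = 6*(U*U) = 6*U**2)
L(Q) = Q + 6*Q**3 (L(Q) = Q*(6*Q**2) + Q = 6*Q**3 + Q = Q + 6*Q**3)
(21449 + L(123)) + 21270 = (21449 + (123 + 6*123**3)) + 21270 = (21449 + (123 + 6*1860867)) + 21270 = (21449 + (123 + 11165202)) + 21270 = (21449 + 11165325) + 21270 = 11186774 + 21270 = 11208044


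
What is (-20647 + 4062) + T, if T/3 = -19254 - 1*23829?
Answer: -145834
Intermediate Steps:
T = -129249 (T = 3*(-19254 - 1*23829) = 3*(-19254 - 23829) = 3*(-43083) = -129249)
(-20647 + 4062) + T = (-20647 + 4062) - 129249 = -16585 - 129249 = -145834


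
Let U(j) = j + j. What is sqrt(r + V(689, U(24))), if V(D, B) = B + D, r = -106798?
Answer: I*sqrt(106061) ≈ 325.67*I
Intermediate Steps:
U(j) = 2*j
sqrt(r + V(689, U(24))) = sqrt(-106798 + (2*24 + 689)) = sqrt(-106798 + (48 + 689)) = sqrt(-106798 + 737) = sqrt(-106061) = I*sqrt(106061)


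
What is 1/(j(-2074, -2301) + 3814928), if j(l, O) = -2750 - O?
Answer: 1/3814479 ≈ 2.6216e-7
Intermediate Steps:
1/(j(-2074, -2301) + 3814928) = 1/((-2750 - 1*(-2301)) + 3814928) = 1/((-2750 + 2301) + 3814928) = 1/(-449 + 3814928) = 1/3814479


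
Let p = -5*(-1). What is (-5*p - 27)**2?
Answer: 2704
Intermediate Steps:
p = 5
(-5*p - 27)**2 = (-5*5 - 27)**2 = (-25 - 27)**2 = (-52)**2 = 2704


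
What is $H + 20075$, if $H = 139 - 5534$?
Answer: $14680$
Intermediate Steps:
$H = -5395$ ($H = 139 - 5534 = -5395$)
$H + 20075 = -5395 + 20075 = 14680$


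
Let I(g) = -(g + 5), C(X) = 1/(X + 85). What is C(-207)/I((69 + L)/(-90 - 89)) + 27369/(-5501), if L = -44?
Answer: -2903960981/583876140 ≈ -4.9736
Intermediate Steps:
C(X) = 1/(85 + X)
I(g) = -5 - g (I(g) = -(5 + g) = -5 - g)
C(-207)/I((69 + L)/(-90 - 89)) + 27369/(-5501) = 1/((85 - 207)*(-5 - (69 - 44)/(-90 - 89))) + 27369/(-5501) = 1/((-122)*(-5 - 25/(-179))) + 27369*(-1/5501) = -1/(122*(-5 - 25*(-1)/179)) - 27369/5501 = -1/(122*(-5 - 1*(-25/179))) - 27369/5501 = -1/(122*(-5 + 25/179)) - 27369/5501 = -1/(122*(-870/179)) - 27369/5501 = -1/122*(-179/870) - 27369/5501 = 179/106140 - 27369/5501 = -2903960981/583876140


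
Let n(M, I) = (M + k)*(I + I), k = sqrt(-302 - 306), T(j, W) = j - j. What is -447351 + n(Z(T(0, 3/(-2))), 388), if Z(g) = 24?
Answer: -428727 + 3104*I*sqrt(38) ≈ -4.2873e+5 + 19134.0*I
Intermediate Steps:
T(j, W) = 0
k = 4*I*sqrt(38) (k = sqrt(-608) = 4*I*sqrt(38) ≈ 24.658*I)
n(M, I) = 2*I*(M + 4*I*sqrt(38)) (n(M, I) = (M + 4*I*sqrt(38))*(I + I) = (M + 4*I*sqrt(38))*(2*I) = 2*I*(M + 4*I*sqrt(38)))
-447351 + n(Z(T(0, 3/(-2))), 388) = -447351 + 2*388*(24 + 4*I*sqrt(38)) = -447351 + (18624 + 3104*I*sqrt(38)) = -428727 + 3104*I*sqrt(38)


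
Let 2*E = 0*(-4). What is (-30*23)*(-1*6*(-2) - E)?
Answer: -8280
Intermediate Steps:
E = 0 (E = (0*(-4))/2 = (1/2)*0 = 0)
(-30*23)*(-1*6*(-2) - E) = (-30*23)*(-1*6*(-2) - 1*0) = -690*(-6*(-2) + 0) = -690*(12 + 0) = -690*12 = -8280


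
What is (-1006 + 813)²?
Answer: 37249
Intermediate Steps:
(-1006 + 813)² = (-193)² = 37249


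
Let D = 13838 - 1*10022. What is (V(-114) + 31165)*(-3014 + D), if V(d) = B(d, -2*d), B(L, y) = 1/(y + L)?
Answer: 1424677211/57 ≈ 2.4994e+7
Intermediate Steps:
B(L, y) = 1/(L + y)
D = 3816 (D = 13838 - 10022 = 3816)
V(d) = -1/d (V(d) = 1/(d - 2*d) = 1/(-d) = -1/d)
(V(-114) + 31165)*(-3014 + D) = (-1/(-114) + 31165)*(-3014 + 3816) = (-1*(-1/114) + 31165)*802 = (1/114 + 31165)*802 = (3552811/114)*802 = 1424677211/57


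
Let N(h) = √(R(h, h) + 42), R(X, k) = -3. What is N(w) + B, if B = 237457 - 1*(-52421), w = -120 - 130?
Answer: 289878 + √39 ≈ 2.8988e+5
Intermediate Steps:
w = -250
N(h) = √39 (N(h) = √(-3 + 42) = √39)
B = 289878 (B = 237457 + 52421 = 289878)
N(w) + B = √39 + 289878 = 289878 + √39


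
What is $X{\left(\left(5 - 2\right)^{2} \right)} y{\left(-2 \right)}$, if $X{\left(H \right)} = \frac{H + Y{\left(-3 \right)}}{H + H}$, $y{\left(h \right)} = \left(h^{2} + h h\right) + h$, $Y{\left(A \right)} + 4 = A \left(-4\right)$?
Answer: $\frac{17}{3} \approx 5.6667$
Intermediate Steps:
$Y{\left(A \right)} = -4 - 4 A$ ($Y{\left(A \right)} = -4 + A \left(-4\right) = -4 - 4 A$)
$y{\left(h \right)} = h + 2 h^{2}$ ($y{\left(h \right)} = \left(h^{2} + h^{2}\right) + h = 2 h^{2} + h = h + 2 h^{2}$)
$X{\left(H \right)} = \frac{8 + H}{2 H}$ ($X{\left(H \right)} = \frac{H - -8}{H + H} = \frac{H + \left(-4 + 12\right)}{2 H} = \left(H + 8\right) \frac{1}{2 H} = \left(8 + H\right) \frac{1}{2 H} = \frac{8 + H}{2 H}$)
$X{\left(\left(5 - 2\right)^{2} \right)} y{\left(-2 \right)} = \frac{8 + \left(5 - 2\right)^{2}}{2 \left(5 - 2\right)^{2}} \left(- 2 \left(1 + 2 \left(-2\right)\right)\right) = \frac{8 + 3^{2}}{2 \cdot 3^{2}} \left(- 2 \left(1 - 4\right)\right) = \frac{8 + 9}{2 \cdot 9} \left(\left(-2\right) \left(-3\right)\right) = \frac{1}{2} \cdot \frac{1}{9} \cdot 17 \cdot 6 = \frac{17}{18} \cdot 6 = \frac{17}{3}$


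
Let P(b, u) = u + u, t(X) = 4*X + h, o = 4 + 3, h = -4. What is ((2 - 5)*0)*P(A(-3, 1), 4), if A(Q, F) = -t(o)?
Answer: 0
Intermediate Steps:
o = 7
t(X) = -4 + 4*X (t(X) = 4*X - 4 = -4 + 4*X)
A(Q, F) = -24 (A(Q, F) = -(-4 + 4*7) = -(-4 + 28) = -1*24 = -24)
P(b, u) = 2*u
((2 - 5)*0)*P(A(-3, 1), 4) = ((2 - 5)*0)*(2*4) = -3*0*8 = 0*8 = 0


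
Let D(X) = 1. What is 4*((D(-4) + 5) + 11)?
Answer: 68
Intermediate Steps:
4*((D(-4) + 5) + 11) = 4*((1 + 5) + 11) = 4*(6 + 11) = 4*17 = 68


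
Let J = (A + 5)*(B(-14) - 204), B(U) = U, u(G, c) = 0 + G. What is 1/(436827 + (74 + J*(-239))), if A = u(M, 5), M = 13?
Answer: 1/1374737 ≈ 7.2741e-7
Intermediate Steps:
u(G, c) = G
A = 13
J = -3924 (J = (13 + 5)*(-14 - 204) = 18*(-218) = -3924)
1/(436827 + (74 + J*(-239))) = 1/(436827 + (74 - 3924*(-239))) = 1/(436827 + (74 + 937836)) = 1/(436827 + 937910) = 1/1374737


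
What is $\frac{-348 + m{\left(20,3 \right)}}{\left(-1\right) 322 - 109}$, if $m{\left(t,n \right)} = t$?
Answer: $\frac{328}{431} \approx 0.76102$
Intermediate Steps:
$\frac{-348 + m{\left(20,3 \right)}}{\left(-1\right) 322 - 109} = \frac{-348 + 20}{\left(-1\right) 322 - 109} = - \frac{328}{-322 - 109} = - \frac{328}{-431} = \left(-328\right) \left(- \frac{1}{431}\right) = \frac{328}{431}$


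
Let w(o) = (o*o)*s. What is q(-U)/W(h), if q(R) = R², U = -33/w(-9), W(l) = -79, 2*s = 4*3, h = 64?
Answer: -121/2073276 ≈ -5.8362e-5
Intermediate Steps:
s = 6 (s = (4*3)/2 = (½)*12 = 6)
w(o) = 6*o² (w(o) = (o*o)*6 = o²*6 = 6*o²)
U = -11/162 (U = -33/(6*(-9)²) = -33/(6*81) = -33/486 = -33*1/486 = -11/162 ≈ -0.067901)
q(-U)/W(h) = (-1*(-11/162))²/(-79) = (11/162)²*(-1/79) = (121/26244)*(-1/79) = -121/2073276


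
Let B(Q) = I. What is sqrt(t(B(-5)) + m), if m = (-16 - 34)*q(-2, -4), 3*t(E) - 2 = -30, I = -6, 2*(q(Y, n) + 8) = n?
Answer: 8*sqrt(69)/3 ≈ 22.151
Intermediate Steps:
q(Y, n) = -8 + n/2
B(Q) = -6
t(E) = -28/3 (t(E) = 2/3 + (1/3)*(-30) = 2/3 - 10 = -28/3)
m = 500 (m = (-16 - 34)*(-8 + (1/2)*(-4)) = -50*(-8 - 2) = -50*(-10) = 500)
sqrt(t(B(-5)) + m) = sqrt(-28/3 + 500) = sqrt(1472/3) = 8*sqrt(69)/3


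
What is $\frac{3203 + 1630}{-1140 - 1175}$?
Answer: $- \frac{4833}{2315} \approx -2.0877$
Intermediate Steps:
$\frac{3203 + 1630}{-1140 - 1175} = \frac{4833}{-2315} = 4833 \left(- \frac{1}{2315}\right) = - \frac{4833}{2315}$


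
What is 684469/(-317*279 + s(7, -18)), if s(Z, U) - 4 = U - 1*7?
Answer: -684469/88464 ≈ -7.7373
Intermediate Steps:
s(Z, U) = -3 + U (s(Z, U) = 4 + (U - 1*7) = 4 + (U - 7) = 4 + (-7 + U) = -3 + U)
684469/(-317*279 + s(7, -18)) = 684469/(-317*279 + (-3 - 18)) = 684469/(-88443 - 21) = 684469/(-88464) = 684469*(-1/88464) = -684469/88464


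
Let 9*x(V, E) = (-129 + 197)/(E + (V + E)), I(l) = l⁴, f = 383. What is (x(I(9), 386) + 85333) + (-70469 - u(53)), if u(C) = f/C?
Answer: 51966635377/3497841 ≈ 14857.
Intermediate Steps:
u(C) = 383/C
x(V, E) = 68/(9*(V + 2*E)) (x(V, E) = ((-129 + 197)/(E + (V + E)))/9 = (68/(E + (E + V)))/9 = (68/(V + 2*E))/9 = 68/(9*(V + 2*E)))
(x(I(9), 386) + 85333) + (-70469 - u(53)) = (68/(9*(9⁴ + 2*386)) + 85333) + (-70469 - 383/53) = (68/(9*(6561 + 772)) + 85333) + (-70469 - 383/53) = ((68/9)/7333 + 85333) + (-70469 - 1*383/53) = ((68/9)*(1/7333) + 85333) + (-70469 - 383/53) = (68/65997 + 85333) - 3735240/53 = 5631722069/65997 - 3735240/53 = 51966635377/3497841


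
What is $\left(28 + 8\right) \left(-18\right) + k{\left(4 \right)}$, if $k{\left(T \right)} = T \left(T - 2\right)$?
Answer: $-640$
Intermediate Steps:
$k{\left(T \right)} = T \left(-2 + T\right)$
$\left(28 + 8\right) \left(-18\right) + k{\left(4 \right)} = \left(28 + 8\right) \left(-18\right) + 4 \left(-2 + 4\right) = 36 \left(-18\right) + 4 \cdot 2 = -648 + 8 = -640$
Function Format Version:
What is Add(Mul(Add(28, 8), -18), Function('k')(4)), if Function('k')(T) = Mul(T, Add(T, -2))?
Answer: -640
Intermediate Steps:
Function('k')(T) = Mul(T, Add(-2, T))
Add(Mul(Add(28, 8), -18), Function('k')(4)) = Add(Mul(Add(28, 8), -18), Mul(4, Add(-2, 4))) = Add(Mul(36, -18), Mul(4, 2)) = Add(-648, 8) = -640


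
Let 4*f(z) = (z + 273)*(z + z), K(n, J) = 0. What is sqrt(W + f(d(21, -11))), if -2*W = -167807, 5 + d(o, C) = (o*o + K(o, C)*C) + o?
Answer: 21*sqrt(2274)/2 ≈ 500.71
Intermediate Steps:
d(o, C) = -5 + o + o**2 (d(o, C) = -5 + ((o*o + 0*C) + o) = -5 + ((o**2 + 0) + o) = -5 + (o**2 + o) = -5 + (o + o**2) = -5 + o + o**2)
f(z) = z*(273 + z)/2 (f(z) = ((z + 273)*(z + z))/4 = ((273 + z)*(2*z))/4 = (2*z*(273 + z))/4 = z*(273 + z)/2)
W = 167807/2 (W = -1/2*(-167807) = 167807/2 ≈ 83904.)
sqrt(W + f(d(21, -11))) = sqrt(167807/2 + (-5 + 21 + 21**2)*(273 + (-5 + 21 + 21**2))/2) = sqrt(167807/2 + (-5 + 21 + 441)*(273 + (-5 + 21 + 441))/2) = sqrt(167807/2 + (1/2)*457*(273 + 457)) = sqrt(167807/2 + (1/2)*457*730) = sqrt(167807/2 + 166805) = sqrt(501417/2) = 21*sqrt(2274)/2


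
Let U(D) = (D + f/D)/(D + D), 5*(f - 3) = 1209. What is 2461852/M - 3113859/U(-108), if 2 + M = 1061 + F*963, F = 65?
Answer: -160548742460858/26320929 ≈ -6.0997e+6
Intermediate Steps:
f = 1224/5 (f = 3 + (⅕)*1209 = 3 + 1209/5 = 1224/5 ≈ 244.80)
M = 63654 (M = -2 + (1061 + 65*963) = -2 + (1061 + 62595) = -2 + 63656 = 63654)
U(D) = (D + 1224/(5*D))/(2*D) (U(D) = (D + 1224/(5*D))/(D + D) = (D + 1224/(5*D))/((2*D)) = (D + 1224/(5*D))*(1/(2*D)) = (D + 1224/(5*D))/(2*D))
2461852/M - 3113859/U(-108) = 2461852/63654 - 3113859/(½ + (612/5)/(-108)²) = 2461852*(1/63654) - 3113859/(½ + (612/5)*(1/11664)) = 1230926/31827 - 3113859/(½ + 17/1620) = 1230926/31827 - 3113859/827/1620 = 1230926/31827 - 3113859*1620/827 = 1230926/31827 - 5044451580/827 = -160548742460858/26320929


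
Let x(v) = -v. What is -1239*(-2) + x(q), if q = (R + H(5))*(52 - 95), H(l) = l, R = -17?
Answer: 1962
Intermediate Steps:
q = 516 (q = (-17 + 5)*(52 - 95) = -12*(-43) = 516)
-1239*(-2) + x(q) = -1239*(-2) - 1*516 = 2478 - 516 = 1962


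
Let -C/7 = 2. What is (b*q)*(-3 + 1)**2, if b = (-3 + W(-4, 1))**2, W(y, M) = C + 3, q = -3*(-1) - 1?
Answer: 1568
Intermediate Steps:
C = -14 (C = -7*2 = -14)
q = 2 (q = 3 - 1 = 2)
W(y, M) = -11 (W(y, M) = -14 + 3 = -11)
b = 196 (b = (-3 - 11)**2 = (-14)**2 = 196)
(b*q)*(-3 + 1)**2 = (196*2)*(-3 + 1)**2 = 392*(-2)**2 = 392*4 = 1568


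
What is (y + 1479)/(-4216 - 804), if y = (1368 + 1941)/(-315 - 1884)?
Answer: -270751/919915 ≈ -0.29432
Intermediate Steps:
y = -1103/733 (y = 3309/(-2199) = 3309*(-1/2199) = -1103/733 ≈ -1.5048)
(y + 1479)/(-4216 - 804) = (-1103/733 + 1479)/(-4216 - 804) = (1083004/733)/(-5020) = (1083004/733)*(-1/5020) = -270751/919915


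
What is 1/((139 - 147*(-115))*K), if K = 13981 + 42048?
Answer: 1/954958276 ≈ 1.0472e-9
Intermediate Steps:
K = 56029
1/((139 - 147*(-115))*K) = 1/((139 - 147*(-115))*56029) = (1/56029)/(139 + 16905) = (1/56029)/17044 = (1/17044)*(1/56029) = 1/954958276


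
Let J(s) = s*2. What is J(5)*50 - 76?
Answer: 424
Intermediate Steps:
J(s) = 2*s
J(5)*50 - 76 = (2*5)*50 - 76 = 10*50 - 76 = 500 - 76 = 424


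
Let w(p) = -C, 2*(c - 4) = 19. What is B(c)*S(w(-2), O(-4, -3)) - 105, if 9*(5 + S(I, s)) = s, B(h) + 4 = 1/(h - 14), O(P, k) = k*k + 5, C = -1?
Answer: -253/3 ≈ -84.333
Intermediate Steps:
c = 27/2 (c = 4 + (½)*19 = 4 + 19/2 = 27/2 ≈ 13.500)
w(p) = 1 (w(p) = -1*(-1) = 1)
O(P, k) = 5 + k² (O(P, k) = k² + 5 = 5 + k²)
B(h) = -4 + 1/(-14 + h) (B(h) = -4 + 1/(h - 14) = -4 + 1/(-14 + h))
S(I, s) = -5 + s/9
B(c)*S(w(-2), O(-4, -3)) - 105 = ((57 - 4*27/2)/(-14 + 27/2))*(-5 + (5 + (-3)²)/9) - 105 = ((57 - 54)/(-½))*(-5 + (5 + 9)/9) - 105 = (-2*3)*(-5 + (⅑)*14) - 105 = -6*(-5 + 14/9) - 105 = -6*(-31/9) - 105 = 62/3 - 105 = -253/3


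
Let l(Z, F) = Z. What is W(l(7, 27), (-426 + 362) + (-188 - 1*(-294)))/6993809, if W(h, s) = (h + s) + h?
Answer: 56/6993809 ≈ 8.0071e-6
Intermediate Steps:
W(h, s) = s + 2*h
W(l(7, 27), (-426 + 362) + (-188 - 1*(-294)))/6993809 = (((-426 + 362) + (-188 - 1*(-294))) + 2*7)/6993809 = ((-64 + (-188 + 294)) + 14)*(1/6993809) = ((-64 + 106) + 14)*(1/6993809) = (42 + 14)*(1/6993809) = 56*(1/6993809) = 56/6993809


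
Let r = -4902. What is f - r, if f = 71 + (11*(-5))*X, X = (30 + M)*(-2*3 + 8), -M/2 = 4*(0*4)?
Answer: 1673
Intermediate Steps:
M = 0 (M = -8*0*4 = -8*0 = -2*0 = 0)
X = 60 (X = (30 + 0)*(-2*3 + 8) = 30*(-6 + 8) = 30*2 = 60)
f = -3229 (f = 71 + (11*(-5))*60 = 71 - 55*60 = 71 - 3300 = -3229)
f - r = -3229 - 1*(-4902) = -3229 + 4902 = 1673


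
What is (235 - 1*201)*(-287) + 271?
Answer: -9487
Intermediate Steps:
(235 - 1*201)*(-287) + 271 = (235 - 201)*(-287) + 271 = 34*(-287) + 271 = -9758 + 271 = -9487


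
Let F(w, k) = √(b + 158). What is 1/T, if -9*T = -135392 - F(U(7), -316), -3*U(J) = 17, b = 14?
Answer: 101544/1527582791 - 3*√43/3055165582 ≈ 6.6467e-5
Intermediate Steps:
U(J) = -17/3 (U(J) = -⅓*17 = -17/3)
F(w, k) = 2*√43 (F(w, k) = √(14 + 158) = √172 = 2*√43)
T = 135392/9 + 2*√43/9 (T = -(-135392 - 2*√43)/9 = 135392/9 + 2*√43/9 ≈ 15045.)
1/T = 1/(135392/9 + 2*√43/9)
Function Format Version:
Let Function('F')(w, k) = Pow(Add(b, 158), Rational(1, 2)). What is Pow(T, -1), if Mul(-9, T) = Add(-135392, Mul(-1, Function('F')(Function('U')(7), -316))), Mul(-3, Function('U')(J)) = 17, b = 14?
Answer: Add(Rational(101544, 1527582791), Mul(Rational(-3, 3055165582), Pow(43, Rational(1, 2)))) ≈ 6.6467e-5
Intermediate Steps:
Function('U')(J) = Rational(-17, 3) (Function('U')(J) = Mul(Rational(-1, 3), 17) = Rational(-17, 3))
Function('F')(w, k) = Mul(2, Pow(43, Rational(1, 2))) (Function('F')(w, k) = Pow(Add(14, 158), Rational(1, 2)) = Pow(172, Rational(1, 2)) = Mul(2, Pow(43, Rational(1, 2))))
T = Add(Rational(135392, 9), Mul(Rational(2, 9), Pow(43, Rational(1, 2)))) (T = Mul(Rational(-1, 9), Add(-135392, Mul(-1, Mul(2, Pow(43, Rational(1, 2)))))) = Mul(Rational(-1, 9), Add(-135392, Mul(-2, Pow(43, Rational(1, 2))))) = Add(Rational(135392, 9), Mul(Rational(2, 9), Pow(43, Rational(1, 2)))) ≈ 15045.)
Pow(T, -1) = Pow(Add(Rational(135392, 9), Mul(Rational(2, 9), Pow(43, Rational(1, 2)))), -1)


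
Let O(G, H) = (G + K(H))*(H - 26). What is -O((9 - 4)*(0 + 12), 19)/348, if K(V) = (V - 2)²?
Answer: 2443/348 ≈ 7.0201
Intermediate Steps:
K(V) = (-2 + V)²
O(G, H) = (-26 + H)*(G + (-2 + H)²) (O(G, H) = (G + (-2 + H)²)*(H - 26) = (G + (-2 + H)²)*(-26 + H) = (-26 + H)*(G + (-2 + H)²))
-O((9 - 4)*(0 + 12), 19)/348 = -(-26*(9 - 4)*(0 + 12) - 26*(-2 + 19)² + ((9 - 4)*(0 + 12))*19 + 19*(-2 + 19)²)/348 = -(-130*12 - 26*17² + (5*12)*19 + 19*17²)/348 = -(-26*60 - 26*289 + 60*19 + 19*289)/348 = -(-1560 - 7514 + 1140 + 5491)/348 = -(-2443)/348 = -1*(-2443/348) = 2443/348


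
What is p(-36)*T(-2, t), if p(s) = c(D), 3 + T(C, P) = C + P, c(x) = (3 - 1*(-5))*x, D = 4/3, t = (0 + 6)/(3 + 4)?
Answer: -928/21 ≈ -44.190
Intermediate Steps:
t = 6/7 ≈ 0.85714
D = 4/3 (D = 4*(⅓) = 4/3 ≈ 1.3333)
c(x) = 8*x (c(x) = (3 + 5)*x = 8*x)
T(C, P) = -3 + C + P (T(C, P) = -3 + (C + P) = -3 + C + P)
p(s) = 32/3 (p(s) = 8*(4/3) = 32/3)
p(-36)*T(-2, t) = 32*(-3 - 2 + 6/7)/3 = (32/3)*(-29/7) = -928/21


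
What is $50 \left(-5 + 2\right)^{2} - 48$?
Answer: $402$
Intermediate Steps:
$50 \left(-5 + 2\right)^{2} - 48 = 50 \left(-3\right)^{2} - 48 = 50 \cdot 9 - 48 = 450 - 48 = 402$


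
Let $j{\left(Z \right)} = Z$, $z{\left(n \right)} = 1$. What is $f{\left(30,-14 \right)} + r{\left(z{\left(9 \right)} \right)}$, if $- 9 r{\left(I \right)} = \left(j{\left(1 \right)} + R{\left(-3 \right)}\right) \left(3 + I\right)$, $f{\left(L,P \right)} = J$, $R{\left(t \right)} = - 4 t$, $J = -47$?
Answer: $- \frac{475}{9} \approx -52.778$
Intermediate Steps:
$f{\left(L,P \right)} = -47$
$r{\left(I \right)} = - \frac{13}{3} - \frac{13 I}{9}$ ($r{\left(I \right)} = - \frac{\left(1 - -12\right) \left(3 + I\right)}{9} = - \frac{\left(1 + 12\right) \left(3 + I\right)}{9} = - \frac{13 \left(3 + I\right)}{9} = - \frac{39 + 13 I}{9} = - \frac{13}{3} - \frac{13 I}{9}$)
$f{\left(30,-14 \right)} + r{\left(z{\left(9 \right)} \right)} = -47 - \frac{52}{9} = - \frac{475}{9}$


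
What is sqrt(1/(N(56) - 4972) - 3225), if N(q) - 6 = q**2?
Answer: I*sqrt(10800204330)/1830 ≈ 56.789*I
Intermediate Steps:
N(q) = 6 + q**2
sqrt(1/(N(56) - 4972) - 3225) = sqrt(1/((6 + 56**2) - 4972) - 3225) = sqrt(1/((6 + 3136) - 4972) - 3225) = sqrt(1/(3142 - 4972) - 3225) = sqrt(1/(-1830) - 3225) = sqrt(-1/1830 - 3225) = sqrt(-5901751/1830) = I*sqrt(10800204330)/1830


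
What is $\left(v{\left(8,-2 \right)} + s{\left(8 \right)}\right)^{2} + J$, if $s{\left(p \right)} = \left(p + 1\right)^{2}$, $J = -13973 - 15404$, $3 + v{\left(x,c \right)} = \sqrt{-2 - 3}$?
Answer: $-23298 + 156 i \sqrt{5} \approx -23298.0 + 348.83 i$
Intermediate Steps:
$v{\left(x,c \right)} = -3 + i \sqrt{5}$ ($v{\left(x,c \right)} = -3 + \sqrt{-2 - 3} = -3 + \sqrt{-5} = -3 + i \sqrt{5}$)
$J = -29377$
$s{\left(p \right)} = \left(1 + p\right)^{2}$
$\left(v{\left(8,-2 \right)} + s{\left(8 \right)}\right)^{2} + J = \left(\left(-3 + i \sqrt{5}\right) + \left(1 + 8\right)^{2}\right)^{2} - 29377 = \left(\left(-3 + i \sqrt{5}\right) + 9^{2}\right)^{2} - 29377 = \left(\left(-3 + i \sqrt{5}\right) + 81\right)^{2} - 29377 = \left(78 + i \sqrt{5}\right)^{2} - 29377 = -29377 + \left(78 + i \sqrt{5}\right)^{2}$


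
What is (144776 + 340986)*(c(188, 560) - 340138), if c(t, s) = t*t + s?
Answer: -147785316308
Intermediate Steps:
c(t, s) = s + t² (c(t, s) = t² + s = s + t²)
(144776 + 340986)*(c(188, 560) - 340138) = (144776 + 340986)*((560 + 188²) - 340138) = 485762*((560 + 35344) - 340138) = 485762*(35904 - 340138) = 485762*(-304234) = -147785316308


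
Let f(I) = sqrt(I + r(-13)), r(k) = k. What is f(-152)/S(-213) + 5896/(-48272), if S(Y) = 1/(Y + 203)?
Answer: -737/6034 - 10*I*sqrt(165) ≈ -0.12214 - 128.45*I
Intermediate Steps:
S(Y) = 1/(203 + Y)
f(I) = sqrt(-13 + I) (f(I) = sqrt(I - 13) = sqrt(-13 + I))
f(-152)/S(-213) + 5896/(-48272) = sqrt(-13 - 152)/(1/(203 - 213)) + 5896/(-48272) = sqrt(-165)/(1/(-10)) + 5896*(-1/48272) = (I*sqrt(165))/(-1/10) - 737/6034 = (I*sqrt(165))*(-10) - 737/6034 = -10*I*sqrt(165) - 737/6034 = -737/6034 - 10*I*sqrt(165)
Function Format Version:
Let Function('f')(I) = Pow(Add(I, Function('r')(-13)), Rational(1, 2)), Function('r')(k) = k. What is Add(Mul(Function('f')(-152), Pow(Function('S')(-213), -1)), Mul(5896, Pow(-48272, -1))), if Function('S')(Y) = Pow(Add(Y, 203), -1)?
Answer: Add(Rational(-737, 6034), Mul(-10, I, Pow(165, Rational(1, 2)))) ≈ Add(-0.12214, Mul(-128.45, I))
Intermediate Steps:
Function('S')(Y) = Pow(Add(203, Y), -1)
Function('f')(I) = Pow(Add(-13, I), Rational(1, 2)) (Function('f')(I) = Pow(Add(I, -13), Rational(1, 2)) = Pow(Add(-13, I), Rational(1, 2)))
Add(Mul(Function('f')(-152), Pow(Function('S')(-213), -1)), Mul(5896, Pow(-48272, -1))) = Add(Mul(Pow(Add(-13, -152), Rational(1, 2)), Pow(Pow(Add(203, -213), -1), -1)), Mul(5896, Pow(-48272, -1))) = Add(Mul(Pow(-165, Rational(1, 2)), Pow(Pow(-10, -1), -1)), Mul(5896, Rational(-1, 48272))) = Add(Mul(Mul(I, Pow(165, Rational(1, 2))), Pow(Rational(-1, 10), -1)), Rational(-737, 6034)) = Add(Mul(Mul(I, Pow(165, Rational(1, 2))), -10), Rational(-737, 6034)) = Add(Mul(-10, I, Pow(165, Rational(1, 2))), Rational(-737, 6034)) = Add(Rational(-737, 6034), Mul(-10, I, Pow(165, Rational(1, 2))))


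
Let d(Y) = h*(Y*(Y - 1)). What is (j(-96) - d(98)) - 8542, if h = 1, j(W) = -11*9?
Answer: -18147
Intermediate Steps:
j(W) = -99
d(Y) = Y*(-1 + Y) (d(Y) = 1*(Y*(Y - 1)) = 1*(Y*(-1 + Y)) = Y*(-1 + Y))
(j(-96) - d(98)) - 8542 = (-99 - 98*(-1 + 98)) - 8542 = (-99 - 98*97) - 8542 = (-99 - 1*9506) - 8542 = (-99 - 9506) - 8542 = -9605 - 8542 = -18147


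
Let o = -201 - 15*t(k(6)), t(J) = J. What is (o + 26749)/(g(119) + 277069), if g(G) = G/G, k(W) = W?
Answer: 13229/138535 ≈ 0.095492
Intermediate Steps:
g(G) = 1
o = -291 (o = -201 - 15*6 = -201 - 90 = -291)
(o + 26749)/(g(119) + 277069) = (-291 + 26749)/(1 + 277069) = 26458/277070 = 26458*(1/277070) = 13229/138535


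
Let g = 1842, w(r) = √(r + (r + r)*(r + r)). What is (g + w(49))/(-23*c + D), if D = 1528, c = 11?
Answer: 614/425 + 7*√197/1275 ≈ 1.5218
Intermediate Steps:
w(r) = √(r + 4*r²) (w(r) = √(r + (2*r)*(2*r)) = √(r + 4*r²))
(g + w(49))/(-23*c + D) = (1842 + √(49*(1 + 4*49)))/(-23*11 + 1528) = (1842 + √(49*(1 + 196)))/(-253 + 1528) = (1842 + √(49*197))/1275 = (1842 + √9653)*(1/1275) = (1842 + 7*√197)*(1/1275) = 614/425 + 7*√197/1275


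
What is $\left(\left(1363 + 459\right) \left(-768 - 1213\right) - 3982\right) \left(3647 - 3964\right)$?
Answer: $1145436388$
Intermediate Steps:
$\left(\left(1363 + 459\right) \left(-768 - 1213\right) - 3982\right) \left(3647 - 3964\right) = \left(1822 \left(-1981\right) - 3982\right) \left(-317\right) = \left(-3609382 - 3982\right) \left(-317\right) = \left(-3613364\right) \left(-317\right) = 1145436388$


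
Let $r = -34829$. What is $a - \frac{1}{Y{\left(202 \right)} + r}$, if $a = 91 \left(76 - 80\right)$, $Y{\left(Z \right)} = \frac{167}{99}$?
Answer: $- \frac{1255036957}{3447904} \approx -364.0$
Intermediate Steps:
$Y{\left(Z \right)} = \frac{167}{99}$ ($Y{\left(Z \right)} = 167 \cdot \frac{1}{99} = \frac{167}{99}$)
$a = -364$ ($a = 91 \left(-4\right) = -364$)
$a - \frac{1}{Y{\left(202 \right)} + r} = -364 - \frac{1}{\frac{167}{99} - 34829} = -364 - \frac{1}{- \frac{3447904}{99}} = -364 - - \frac{99}{3447904} = -364 + \frac{99}{3447904} = - \frac{1255036957}{3447904}$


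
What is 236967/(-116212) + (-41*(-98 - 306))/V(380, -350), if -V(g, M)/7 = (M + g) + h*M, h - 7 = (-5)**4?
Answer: -10733676593/5291713420 ≈ -2.0284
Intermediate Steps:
h = 632 (h = 7 + (-5)**4 = 7 + 625 = 632)
V(g, M) = -4431*M - 7*g (V(g, M) = -7*((M + g) + 632*M) = -7*(g + 633*M) = -4431*M - 7*g)
236967/(-116212) + (-41*(-98 - 306))/V(380, -350) = 236967/(-116212) + (-41*(-98 - 306))/(-4431*(-350) - 7*380) = 236967*(-1/116212) + (-41*(-404))/(1550850 - 2660) = -236967/116212 + 16564/1548190 = -236967/116212 + 16564*(1/1548190) = -236967/116212 + 8282/774095 = -10733676593/5291713420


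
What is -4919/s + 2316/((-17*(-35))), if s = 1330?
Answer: 877/4522 ≈ 0.19394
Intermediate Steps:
-4919/s + 2316/((-17*(-35))) = -4919/1330 + 2316/((-17*(-35))) = -4919*1/1330 + 2316/595 = -4919/1330 + 2316*(1/595) = -4919/1330 + 2316/595 = 877/4522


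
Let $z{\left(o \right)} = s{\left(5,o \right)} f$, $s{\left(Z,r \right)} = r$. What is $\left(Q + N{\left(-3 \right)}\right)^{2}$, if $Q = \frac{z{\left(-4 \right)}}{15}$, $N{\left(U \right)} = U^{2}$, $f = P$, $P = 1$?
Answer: $\frac{17161}{225} \approx 76.271$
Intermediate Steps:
$f = 1$
$z{\left(o \right)} = o$ ($z{\left(o \right)} = o 1 = o$)
$Q = - \frac{4}{15} \approx -0.26667$
$\left(Q + N{\left(-3 \right)}\right)^{2} = \left(- \frac{4}{15} + \left(-3\right)^{2}\right)^{2} = \left(- \frac{4}{15} + 9\right)^{2} = \left(\frac{131}{15}\right)^{2} = \frac{17161}{225}$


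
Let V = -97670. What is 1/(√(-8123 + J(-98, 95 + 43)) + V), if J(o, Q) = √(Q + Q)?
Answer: -1/(97670 - I*√(8123 - 2*√69)) ≈ -1.0239e-5 - 9.4382e-9*I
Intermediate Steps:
J(o, Q) = √2*√Q (J(o, Q) = √(2*Q) = √2*√Q)
1/(√(-8123 + J(-98, 95 + 43)) + V) = 1/(√(-8123 + √2*√(95 + 43)) - 97670) = 1/(√(-8123 + √2*√138) - 97670) = 1/(√(-8123 + 2*√69) - 97670) = 1/(-97670 + √(-8123 + 2*√69))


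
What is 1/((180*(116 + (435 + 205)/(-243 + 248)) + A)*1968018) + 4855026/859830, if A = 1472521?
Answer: 2414876325330438703/427677032174235090 ≈ 5.6465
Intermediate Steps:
1/((180*(116 + (435 + 205)/(-243 + 248)) + A)*1968018) + 4855026/859830 = 1/((180*(116 + (435 + 205)/(-243 + 248)) + 1472521)*1968018) + 4855026/859830 = (1/1968018)/(180*(116 + 640/5) + 1472521) + 4855026*(1/859830) = (1/1968018)/(180*(116 + 640*(1/5)) + 1472521) + 809171/143305 = (1/1968018)/(180*(116 + 128) + 1472521) + 809171/143305 = (1/1968018)/(180*244 + 1472521) + 809171/143305 = (1/1968018)/(43920 + 1472521) + 809171/143305 = (1/1968018)/1516441 + 809171/143305 = (1/1516441)*(1/1968018) + 809171/143305 = 1/2984383183938 + 809171/143305 = 2414876325330438703/427677032174235090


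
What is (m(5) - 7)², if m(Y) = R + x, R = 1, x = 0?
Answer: 36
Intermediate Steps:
m(Y) = 1 (m(Y) = 1 + 0 = 1)
(m(5) - 7)² = (1 - 7)² = (-6)² = 36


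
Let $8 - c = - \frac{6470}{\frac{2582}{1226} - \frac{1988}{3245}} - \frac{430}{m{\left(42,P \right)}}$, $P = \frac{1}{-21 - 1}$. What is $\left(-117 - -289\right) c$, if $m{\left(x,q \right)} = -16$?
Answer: $\frac{4408000833857}{5941302} \approx 7.4193 \cdot 10^{5}$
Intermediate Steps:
$P = - \frac{1}{22}$ ($P = \frac{1}{-22} = - \frac{1}{22} \approx -0.045455$)
$c = \frac{102511647299}{23765208}$ ($c = 8 - \left(- \frac{6470}{\frac{2582}{1226} - \frac{1988}{3245}} - \frac{430}{-16}\right) = 8 - \left(- \frac{6470}{2582 \cdot \frac{1}{1226} - \frac{1988}{3245}} - - \frac{215}{8}\right) = 8 - \left(- \frac{6470}{\frac{1291}{613} - \frac{1988}{3245}} + \frac{215}{8}\right) = 8 - \left(- \frac{6470}{\frac{2970651}{1989185}} + \frac{215}{8}\right) = 8 - \left(\left(-6470\right) \frac{1989185}{2970651} + \frac{215}{8}\right) = 8 - \left(- \frac{12870026950}{2970651} + \frac{215}{8}\right) = 8 - - \frac{102321525635}{23765208} = 8 + \frac{102321525635}{23765208} = \frac{102511647299}{23765208} \approx 4313.5$)
$\left(-117 - -289\right) c = \left(-117 - -289\right) \frac{102511647299}{23765208} = \left(-117 + 289\right) \frac{102511647299}{23765208} = 172 \cdot \frac{102511647299}{23765208} = \frac{4408000833857}{5941302}$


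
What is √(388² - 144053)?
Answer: √6491 ≈ 80.567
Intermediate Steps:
√(388² - 144053) = √(150544 - 144053) = √6491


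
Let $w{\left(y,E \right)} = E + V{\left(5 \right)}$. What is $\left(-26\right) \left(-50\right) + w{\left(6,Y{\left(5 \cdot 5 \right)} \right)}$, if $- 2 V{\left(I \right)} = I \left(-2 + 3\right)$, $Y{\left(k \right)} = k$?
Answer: $\frac{2645}{2} \approx 1322.5$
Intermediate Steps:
$V{\left(I \right)} = - \frac{I}{2}$ ($V{\left(I \right)} = - \frac{I \left(-2 + 3\right)}{2} = - \frac{I 1}{2} = - \frac{I}{2}$)
$w{\left(y,E \right)} = - \frac{5}{2} + E$ ($w{\left(y,E \right)} = E - \frac{5}{2} = - \frac{5}{2} + E$)
$\left(-26\right) \left(-50\right) + w{\left(6,Y{\left(5 \cdot 5 \right)} \right)} = \left(-26\right) \left(-50\right) + \left(- \frac{5}{2} + 5 \cdot 5\right) = 1300 + \left(- \frac{5}{2} + 25\right) = 1300 + \frac{45}{2} = \frac{2645}{2}$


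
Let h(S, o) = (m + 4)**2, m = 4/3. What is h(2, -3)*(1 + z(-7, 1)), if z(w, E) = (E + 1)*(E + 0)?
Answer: 256/3 ≈ 85.333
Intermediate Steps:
m = 4/3 (m = 4*(1/3) = 4/3 ≈ 1.3333)
h(S, o) = 256/9 (h(S, o) = (4/3 + 4)**2 = (16/3)**2 = 256/9)
z(w, E) = E*(1 + E) (z(w, E) = (1 + E)*E = E*(1 + E))
h(2, -3)*(1 + z(-7, 1)) = 256*(1 + 1*(1 + 1))/9 = 256*(1 + 1*2)/9 = 256*(1 + 2)/9 = (256/9)*3 = 256/3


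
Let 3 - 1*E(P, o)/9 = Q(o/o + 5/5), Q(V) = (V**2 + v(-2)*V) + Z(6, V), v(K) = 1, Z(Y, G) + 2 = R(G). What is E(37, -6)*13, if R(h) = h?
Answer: -351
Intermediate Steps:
Z(Y, G) = -2 + G
Q(V) = -2 + V**2 + 2*V (Q(V) = (V**2 + 1*V) + (-2 + V) = (V**2 + V) + (-2 + V) = (V + V**2) + (-2 + V) = -2 + V**2 + 2*V)
E(P, o) = -27 (E(P, o) = 27 - 9*(-2 + (o/o + 5/5)**2 + 2*(o/o + 5/5)) = 27 - 9*(-2 + (1 + 5*(1/5))**2 + 2*(1 + 5*(1/5))) = 27 - 9*(-2 + (1 + 1)**2 + 2*(1 + 1)) = 27 - 9*(-2 + 2**2 + 2*2) = 27 - 9*(-2 + 4 + 4) = 27 - 9*6 = 27 - 54 = -27)
E(37, -6)*13 = -27*13 = -351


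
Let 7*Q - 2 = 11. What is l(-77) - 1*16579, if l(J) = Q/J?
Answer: -8936094/539 ≈ -16579.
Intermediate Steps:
Q = 13/7 (Q = 2/7 + (1/7)*11 = 2/7 + 11/7 = 13/7 ≈ 1.8571)
l(J) = 13/(7*J)
l(-77) - 1*16579 = (13/7)/(-77) - 1*16579 = (13/7)*(-1/77) - 16579 = -13/539 - 16579 = -8936094/539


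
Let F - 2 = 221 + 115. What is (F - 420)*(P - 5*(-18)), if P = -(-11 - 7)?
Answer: -8856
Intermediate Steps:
F = 338 (F = 2 + (221 + 115) = 2 + 336 = 338)
P = 18 (P = -1*(-18) = 18)
(F - 420)*(P - 5*(-18)) = (338 - 420)*(18 - 5*(-18)) = -82*(18 + 90) = -82*108 = -8856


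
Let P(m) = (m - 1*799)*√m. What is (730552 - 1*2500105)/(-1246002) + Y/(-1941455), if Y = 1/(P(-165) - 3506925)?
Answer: 187787532772320371292977/132227540745799944484414 - 964*I*√165/23877326575563271575 ≈ 1.4202 - 5.186e-16*I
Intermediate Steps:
P(m) = √m*(-799 + m) (P(m) = (m - 799)*√m = (-799 + m)*√m = √m*(-799 + m))
Y = 1/(-3506925 - 964*I*√165) (Y = 1/(√(-165)*(-799 - 165) - 3506925) = 1/((I*√165)*(-964) - 3506925) = 1/(-964*I*√165 - 3506925) = 1/(-3506925 - 964*I*√165) ≈ -2.8515e-7 + 1.007e-9*I)
(730552 - 1*2500105)/(-1246002) + Y/(-1941455) = (730552 - 1*2500105)/(-1246002) + (I/(-3506925*I + 964*√165))/(-1941455) = (730552 - 2500105)*(-1/1246002) + (I/(-3506925*I + 964*√165))*(-1/1941455) = -1769553*(-1/1246002) - I/(1941455*(-3506925*I + 964*√165)) = 589851/415334 - I/(1941455*(-3506925*I + 964*√165))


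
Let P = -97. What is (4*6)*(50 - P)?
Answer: 3528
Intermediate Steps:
(4*6)*(50 - P) = (4*6)*(50 - 1*(-97)) = 24*(50 + 97) = 24*147 = 3528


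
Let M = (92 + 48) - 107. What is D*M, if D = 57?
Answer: 1881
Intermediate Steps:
M = 33 (M = 140 - 107 = 33)
D*M = 57*33 = 1881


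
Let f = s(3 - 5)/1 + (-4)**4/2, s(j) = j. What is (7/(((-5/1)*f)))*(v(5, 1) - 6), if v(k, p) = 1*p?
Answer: 1/18 ≈ 0.055556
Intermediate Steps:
v(k, p) = p
f = 126 (f = (3 - 5)/1 + (-4)**4/2 = -2*1 + 256*(1/2) = -2 + 128 = 126)
(7/(((-5/1)*f)))*(v(5, 1) - 6) = (7/((-5/1*126)))*(1 - 6) = (7/((-5*1*126)))*(-5) = (7/((-5*126)))*(-5) = (7/(-630))*(-5) = (7*(-1/630))*(-5) = -1/90*(-5) = 1/18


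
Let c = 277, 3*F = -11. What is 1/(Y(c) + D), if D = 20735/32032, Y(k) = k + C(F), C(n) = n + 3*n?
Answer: 672/176723 ≈ 0.0038026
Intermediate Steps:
F = -11/3 (F = (⅓)*(-11) = -11/3 ≈ -3.6667)
C(n) = 4*n
Y(k) = -44/3 + k (Y(k) = k + 4*(-11/3) = k - 44/3 = -44/3 + k)
D = 145/224 (D = 20735*(1/32032) = 145/224 ≈ 0.64732)
1/(Y(c) + D) = 1/((-44/3 + 277) + 145/224) = 1/(787/3 + 145/224) = 1/(176723/672) = 672/176723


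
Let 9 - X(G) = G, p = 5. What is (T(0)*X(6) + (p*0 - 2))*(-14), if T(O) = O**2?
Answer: 28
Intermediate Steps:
X(G) = 9 - G
(T(0)*X(6) + (p*0 - 2))*(-14) = (0**2*(9 - 1*6) + (5*0 - 2))*(-14) = (0*(9 - 6) + (0 - 2))*(-14) = (0*3 - 2)*(-14) = (0 - 2)*(-14) = -2*(-14) = 28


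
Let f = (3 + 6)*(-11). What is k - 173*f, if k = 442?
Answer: 17569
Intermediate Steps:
f = -99 (f = 9*(-11) = -99)
k - 173*f = 442 - 173*(-99) = 442 + 17127 = 17569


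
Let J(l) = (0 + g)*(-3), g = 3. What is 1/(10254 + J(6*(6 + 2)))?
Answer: 1/10245 ≈ 9.7609e-5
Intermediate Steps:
J(l) = -9 (J(l) = (0 + 3)*(-3) = 3*(-3) = -9)
1/(10254 + J(6*(6 + 2))) = 1/(10254 - 9) = 1/10245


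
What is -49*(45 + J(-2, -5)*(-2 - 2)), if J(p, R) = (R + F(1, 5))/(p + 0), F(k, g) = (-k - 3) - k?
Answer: -1225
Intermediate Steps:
F(k, g) = -3 - 2*k (F(k, g) = (-3 - k) - k = -3 - 2*k)
J(p, R) = (-5 + R)/p (J(p, R) = (R + (-3 - 2*1))/(p + 0) = (R + (-3 - 2))/p = (R - 5)/p = (-5 + R)/p)
-49*(45 + J(-2, -5)*(-2 - 2)) = -49*(45 + ((-5 - 5)/(-2))*(-2 - 2)) = -49*(45 - ½*(-10)*(-4)) = -49*(45 + 5*(-4)) = -49*(45 - 20) = -49*25 = -1225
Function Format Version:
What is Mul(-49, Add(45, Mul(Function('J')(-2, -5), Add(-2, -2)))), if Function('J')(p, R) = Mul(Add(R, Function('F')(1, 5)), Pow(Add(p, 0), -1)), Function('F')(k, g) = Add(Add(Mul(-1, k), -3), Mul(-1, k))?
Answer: -1225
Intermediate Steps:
Function('F')(k, g) = Add(-3, Mul(-2, k)) (Function('F')(k, g) = Add(Add(-3, Mul(-1, k)), Mul(-1, k)) = Add(-3, Mul(-2, k)))
Function('J')(p, R) = Mul(Pow(p, -1), Add(-5, R)) (Function('J')(p, R) = Mul(Add(R, Add(-3, Mul(-2, 1))), Pow(Add(p, 0), -1)) = Mul(Add(R, Add(-3, -2)), Pow(p, -1)) = Mul(Add(R, -5), Pow(p, -1)) = Mul(Add(-5, R), Pow(p, -1)) = Mul(Pow(p, -1), Add(-5, R)))
Mul(-49, Add(45, Mul(Function('J')(-2, -5), Add(-2, -2)))) = Mul(-49, Add(45, Mul(Mul(Pow(-2, -1), Add(-5, -5)), Add(-2, -2)))) = Mul(-49, Add(45, Mul(Mul(Rational(-1, 2), -10), -4))) = Mul(-49, Add(45, Mul(5, -4))) = Mul(-49, Add(45, -20)) = Mul(-49, 25) = -1225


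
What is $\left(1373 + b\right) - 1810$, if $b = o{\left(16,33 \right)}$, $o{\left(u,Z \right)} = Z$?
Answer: $-404$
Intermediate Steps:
$b = 33$
$\left(1373 + b\right) - 1810 = \left(1373 + 33\right) - 1810 = 1406 - 1810 = -404$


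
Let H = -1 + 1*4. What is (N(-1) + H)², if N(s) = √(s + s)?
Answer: (3 + I*√2)² ≈ 7.0 + 8.4853*I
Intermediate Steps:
N(s) = √2*√s (N(s) = √(2*s) = √2*√s)
H = 3 (H = -1 + 4 = 3)
(N(-1) + H)² = (√2*√(-1) + 3)² = (√2*I + 3)² = (I*√2 + 3)² = (3 + I*√2)²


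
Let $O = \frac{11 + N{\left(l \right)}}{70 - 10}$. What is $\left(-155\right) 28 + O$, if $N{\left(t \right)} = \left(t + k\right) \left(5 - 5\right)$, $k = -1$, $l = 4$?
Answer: $- \frac{260389}{60} \approx -4339.8$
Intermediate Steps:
$N{\left(t \right)} = 0$ ($N{\left(t \right)} = \left(t - 1\right) \left(5 - 5\right) = \left(-1 + t\right) 0 = 0$)
$O = \frac{11}{60}$ ($O = \frac{11 + 0}{70 - 10} = \frac{11}{60} \approx 0.18333$)
$\left(-155\right) 28 + O = \left(-155\right) 28 + \frac{11}{60} = -4340 + \frac{11}{60} = - \frac{260389}{60}$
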